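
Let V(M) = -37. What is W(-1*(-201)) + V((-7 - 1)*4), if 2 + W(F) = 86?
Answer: 47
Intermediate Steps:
W(F) = 84 (W(F) = -2 + 86 = 84)
W(-1*(-201)) + V((-7 - 1)*4) = 84 - 37 = 47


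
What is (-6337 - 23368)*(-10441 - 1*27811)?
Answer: 1136275660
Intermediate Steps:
(-6337 - 23368)*(-10441 - 1*27811) = -29705*(-10441 - 27811) = -29705*(-38252) = 1136275660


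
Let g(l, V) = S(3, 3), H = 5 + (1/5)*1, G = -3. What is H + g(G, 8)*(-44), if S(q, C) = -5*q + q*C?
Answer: 1346/5 ≈ 269.20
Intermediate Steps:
S(q, C) = -5*q + C*q
H = 26/5 (H = 5 + (1*(1/5))*1 = 5 + (1/5)*1 = 5 + 1/5 = 26/5 ≈ 5.2000)
g(l, V) = -6 (g(l, V) = 3*(-5 + 3) = 3*(-2) = -6)
H + g(G, 8)*(-44) = 26/5 - 6*(-44) = 26/5 + 264 = 1346/5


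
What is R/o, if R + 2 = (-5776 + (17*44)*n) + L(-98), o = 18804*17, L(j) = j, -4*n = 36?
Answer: -3152/79917 ≈ -0.039441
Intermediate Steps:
n = -9 (n = -1/4*36 = -9)
o = 319668
R = -12608 (R = -2 + ((-5776 + (17*44)*(-9)) - 98) = -2 + ((-5776 + 748*(-9)) - 98) = -2 + ((-5776 - 6732) - 98) = -2 + (-12508 - 98) = -2 - 12606 = -12608)
R/o = -12608/319668 = -12608*1/319668 = -3152/79917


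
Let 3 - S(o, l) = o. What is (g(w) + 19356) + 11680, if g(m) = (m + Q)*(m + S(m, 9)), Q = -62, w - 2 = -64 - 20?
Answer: 30604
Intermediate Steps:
S(o, l) = 3 - o
w = -82 (w = 2 + (-64 - 20) = 2 - 84 = -82)
g(m) = -186 + 3*m (g(m) = (m - 62)*(m + (3 - m)) = (-62 + m)*3 = -186 + 3*m)
(g(w) + 19356) + 11680 = ((-186 + 3*(-82)) + 19356) + 11680 = ((-186 - 246) + 19356) + 11680 = (-432 + 19356) + 11680 = 18924 + 11680 = 30604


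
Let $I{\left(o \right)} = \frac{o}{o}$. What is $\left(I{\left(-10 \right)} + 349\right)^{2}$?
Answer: $122500$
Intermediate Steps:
$I{\left(o \right)} = 1$
$\left(I{\left(-10 \right)} + 349\right)^{2} = \left(1 + 349\right)^{2} = 350^{2} = 122500$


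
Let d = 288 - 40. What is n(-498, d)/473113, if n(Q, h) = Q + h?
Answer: -250/473113 ≈ -0.00052841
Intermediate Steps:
d = 248
n(-498, d)/473113 = (-498 + 248)/473113 = -250*1/473113 = -250/473113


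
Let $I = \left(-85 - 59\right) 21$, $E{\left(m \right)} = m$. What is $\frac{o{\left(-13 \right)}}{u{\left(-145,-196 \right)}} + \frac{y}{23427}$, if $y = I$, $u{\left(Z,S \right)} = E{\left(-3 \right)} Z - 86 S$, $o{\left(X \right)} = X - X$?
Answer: $- \frac{336}{2603} \approx -0.12908$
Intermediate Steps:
$I = -3024$ ($I = \left(-144\right) 21 = -3024$)
$o{\left(X \right)} = 0$
$u{\left(Z,S \right)} = - 86 S - 3 Z$ ($u{\left(Z,S \right)} = - 3 Z - 86 S = - 86 S - 3 Z$)
$y = -3024$
$\frac{o{\left(-13 \right)}}{u{\left(-145,-196 \right)}} + \frac{y}{23427} = \frac{0}{\left(-86\right) \left(-196\right) - -435} - \frac{3024}{23427} = \frac{0}{16856 + 435} - \frac{336}{2603} = \frac{0}{17291} - \frac{336}{2603} = 0 \cdot \frac{1}{17291} - \frac{336}{2603} = 0 - \frac{336}{2603} = - \frac{336}{2603}$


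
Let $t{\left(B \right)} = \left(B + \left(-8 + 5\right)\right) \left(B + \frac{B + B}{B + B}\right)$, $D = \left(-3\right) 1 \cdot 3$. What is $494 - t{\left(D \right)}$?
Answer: $398$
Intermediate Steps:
$D = -9$ ($D = \left(-3\right) 3 = -9$)
$t{\left(B \right)} = \left(1 + B\right) \left(-3 + B\right)$ ($t{\left(B \right)} = \left(B - 3\right) \left(B + \frac{2 B}{2 B}\right) = \left(-3 + B\right) \left(B + 2 B \frac{1}{2 B}\right) = \left(-3 + B\right) \left(B + 1\right) = \left(-3 + B\right) \left(1 + B\right) = \left(1 + B\right) \left(-3 + B\right)$)
$494 - t{\left(D \right)} = 494 - \left(-3 + \left(-9\right)^{2} - -18\right) = 494 - \left(-3 + 81 + 18\right) = 494 - 96 = 398$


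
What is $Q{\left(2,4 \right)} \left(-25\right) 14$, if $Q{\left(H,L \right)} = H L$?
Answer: $-2800$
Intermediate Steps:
$Q{\left(2,4 \right)} \left(-25\right) 14 = 2 \cdot 4 \left(-25\right) 14 = 8 \left(-25\right) 14 = \left(-200\right) 14 = -2800$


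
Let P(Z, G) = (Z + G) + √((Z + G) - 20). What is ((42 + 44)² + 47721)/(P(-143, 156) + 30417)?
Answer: 1677210310/925984907 - 55117*I*√7/925984907 ≈ 1.8113 - 0.00015748*I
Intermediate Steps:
P(Z, G) = G + Z + √(-20 + G + Z) (P(Z, G) = (G + Z) + √((G + Z) - 20) = (G + Z) + √(-20 + G + Z) = G + Z + √(-20 + G + Z))
((42 + 44)² + 47721)/(P(-143, 156) + 30417) = ((42 + 44)² + 47721)/((156 - 143 + √(-20 + 156 - 143)) + 30417) = (86² + 47721)/((156 - 143 + √(-7)) + 30417) = (7396 + 47721)/((156 - 143 + I*√7) + 30417) = 55117/((13 + I*√7) + 30417) = 55117/(30430 + I*√7)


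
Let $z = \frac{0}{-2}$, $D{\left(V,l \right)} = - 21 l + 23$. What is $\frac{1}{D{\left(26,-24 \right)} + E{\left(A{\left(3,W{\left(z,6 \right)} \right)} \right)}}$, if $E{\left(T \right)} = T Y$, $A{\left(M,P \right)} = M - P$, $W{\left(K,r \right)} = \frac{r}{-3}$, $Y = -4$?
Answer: $\frac{1}{507} \approx 0.0019724$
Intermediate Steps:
$D{\left(V,l \right)} = 23 - 21 l$
$z = 0$ ($z = 0 \left(- \frac{1}{2}\right) = 0$)
$W{\left(K,r \right)} = - \frac{r}{3}$ ($W{\left(K,r \right)} = r \left(- \frac{1}{3}\right) = - \frac{r}{3}$)
$E{\left(T \right)} = - 4 T$ ($E{\left(T \right)} = T \left(-4\right) = - 4 T$)
$\frac{1}{D{\left(26,-24 \right)} + E{\left(A{\left(3,W{\left(z,6 \right)} \right)} \right)}} = \frac{1}{\left(23 - -504\right) - 4 \left(3 - \left(- \frac{1}{3}\right) 6\right)} = \frac{1}{\left(23 + 504\right) - 4 \left(3 - -2\right)} = \frac{1}{527 - 4 \left(3 + 2\right)} = \frac{1}{527 - 20} = \frac{1}{507}$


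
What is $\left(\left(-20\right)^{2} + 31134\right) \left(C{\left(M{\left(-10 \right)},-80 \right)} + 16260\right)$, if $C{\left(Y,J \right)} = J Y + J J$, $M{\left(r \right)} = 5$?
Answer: $701946840$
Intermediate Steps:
$C{\left(Y,J \right)} = J^{2} + J Y$ ($C{\left(Y,J \right)} = J Y + J^{2} = J^{2} + J Y$)
$\left(\left(-20\right)^{2} + 31134\right) \left(C{\left(M{\left(-10 \right)},-80 \right)} + 16260\right) = \left(\left(-20\right)^{2} + 31134\right) \left(- 80 \left(-80 + 5\right) + 16260\right) = \left(400 + 31134\right) \left(\left(-80\right) \left(-75\right) + 16260\right) = 31534 \left(6000 + 16260\right) = 31534 \cdot 22260 = 701946840$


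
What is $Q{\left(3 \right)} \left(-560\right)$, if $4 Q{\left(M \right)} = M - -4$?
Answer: $-980$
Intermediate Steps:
$Q{\left(M \right)} = 1 + \frac{M}{4}$ ($Q{\left(M \right)} = \frac{M - -4}{4} = \frac{M + 4}{4} = \frac{4 + M}{4} = 1 + \frac{M}{4}$)
$Q{\left(3 \right)} \left(-560\right) = \left(1 + \frac{1}{4} \cdot 3\right) \left(-560\right) = \left(1 + \frac{3}{4}\right) \left(-560\right) = \frac{7}{4} \left(-560\right) = -980$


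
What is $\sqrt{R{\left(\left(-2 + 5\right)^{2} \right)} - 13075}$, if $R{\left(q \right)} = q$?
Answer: $i \sqrt{13066} \approx 114.31 i$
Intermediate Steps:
$\sqrt{R{\left(\left(-2 + 5\right)^{2} \right)} - 13075} = \sqrt{\left(-2 + 5\right)^{2} - 13075} = \sqrt{3^{2} - 13075} = \sqrt{9 - 13075} = \sqrt{-13066} = i \sqrt{13066}$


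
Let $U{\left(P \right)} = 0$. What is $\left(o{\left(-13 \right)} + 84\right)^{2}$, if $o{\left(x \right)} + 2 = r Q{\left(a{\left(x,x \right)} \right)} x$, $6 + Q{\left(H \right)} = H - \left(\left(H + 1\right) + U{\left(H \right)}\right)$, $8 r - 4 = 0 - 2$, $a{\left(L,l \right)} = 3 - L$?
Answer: $\frac{175561}{16} \approx 10973.0$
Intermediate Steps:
$r = \frac{1}{4}$ ($r = \frac{1}{2} + \frac{0 - 2}{8} = \frac{1}{2} + \frac{1}{8} \left(-2\right) = \frac{1}{2} - \frac{1}{4} = \frac{1}{4} \approx 0.25$)
$Q{\left(H \right)} = -7$ ($Q{\left(H \right)} = -6 + \left(H - \left(\left(H + 1\right) + 0\right)\right) = -6 + \left(H - \left(\left(1 + H\right) + 0\right)\right) = -6 + \left(H - \left(1 + H\right)\right) = -6 - 1 = -7$)
$o{\left(x \right)} = -2 - \frac{7 x}{4}$ ($o{\left(x \right)} = -2 + \frac{1}{4} \left(-7\right) x = -2 - \frac{7 x}{4}$)
$\left(o{\left(-13 \right)} + 84\right)^{2} = \left(\left(-2 - - \frac{91}{4}\right) + 84\right)^{2} = \left(\left(-2 + \frac{91}{4}\right) + 84\right)^{2} = \left(\frac{83}{4} + 84\right)^{2} = \left(\frac{419}{4}\right)^{2} = \frac{175561}{16}$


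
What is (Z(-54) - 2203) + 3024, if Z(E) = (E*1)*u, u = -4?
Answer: 1037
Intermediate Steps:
Z(E) = -4*E (Z(E) = (E*1)*(-4) = E*(-4) = -4*E)
(Z(-54) - 2203) + 3024 = (-4*(-54) - 2203) + 3024 = (216 - 2203) + 3024 = -1987 + 3024 = 1037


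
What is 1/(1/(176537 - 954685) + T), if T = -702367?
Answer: -778148/546545476317 ≈ -1.4238e-6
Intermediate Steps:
1/(1/(176537 - 954685) + T) = 1/(1/(176537 - 954685) - 702367) = 1/(1/(-778148) - 702367) = 1/(-1/778148 - 702367) = 1/(-546545476317/778148) = -778148/546545476317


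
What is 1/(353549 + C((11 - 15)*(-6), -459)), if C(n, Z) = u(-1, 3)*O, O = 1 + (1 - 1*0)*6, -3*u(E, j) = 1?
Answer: 3/1060640 ≈ 2.8285e-6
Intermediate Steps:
u(E, j) = -⅓ (u(E, j) = -⅓*1 = -⅓)
O = 7 (O = 1 + (1 + 0)*6 = 1 + 1*6 = 1 + 6 = 7)
C(n, Z) = -7/3 (C(n, Z) = -⅓*7 = -7/3)
1/(353549 + C((11 - 15)*(-6), -459)) = 1/(353549 - 7/3) = 1/(1060640/3) = 3/1060640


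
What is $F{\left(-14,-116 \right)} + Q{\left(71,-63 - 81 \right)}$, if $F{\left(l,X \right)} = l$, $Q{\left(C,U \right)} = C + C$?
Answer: $128$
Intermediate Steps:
$Q{\left(C,U \right)} = 2 C$
$F{\left(-14,-116 \right)} + Q{\left(71,-63 - 81 \right)} = -14 + 2 \cdot 71 = -14 + 142 = 128$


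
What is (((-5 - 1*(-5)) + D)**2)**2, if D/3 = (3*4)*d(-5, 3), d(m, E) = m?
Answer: 1049760000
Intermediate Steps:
D = -180 (D = 3*((3*4)*(-5)) = 3*(12*(-5)) = 3*(-60) = -180)
(((-5 - 1*(-5)) + D)**2)**2 = (((-5 - 1*(-5)) - 180)**2)**2 = (((-5 + 5) - 180)**2)**2 = ((0 - 180)**2)**2 = ((-180)**2)**2 = 32400**2 = 1049760000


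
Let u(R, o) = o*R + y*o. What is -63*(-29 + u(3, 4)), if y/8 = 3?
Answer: -4977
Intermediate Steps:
y = 24 (y = 8*3 = 24)
u(R, o) = 24*o + R*o (u(R, o) = o*R + 24*o = R*o + 24*o = 24*o + R*o)
-63*(-29 + u(3, 4)) = -63*(-29 + 4*(24 + 3)) = -63*(-29 + 4*27) = -63*(-29 + 108) = -63*79 = -4977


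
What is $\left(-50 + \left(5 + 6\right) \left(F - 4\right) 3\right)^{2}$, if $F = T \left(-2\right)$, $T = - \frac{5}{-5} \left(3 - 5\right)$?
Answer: $2500$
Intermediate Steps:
$T = -2$ ($T = \left(-5\right) \left(- \frac{1}{5}\right) \left(-2\right) = 1 \left(-2\right) = -2$)
$F = 4$ ($F = \left(-2\right) \left(-2\right) = 4$)
$\left(-50 + \left(5 + 6\right) \left(F - 4\right) 3\right)^{2} = \left(-50 + \left(5 + 6\right) \left(4 - 4\right) 3\right)^{2} = \left(-50 + 11 \cdot 0 \cdot 3\right)^{2} = \left(-50 + 11 \cdot 0\right)^{2} = \left(-50 + 0\right)^{2} = \left(-50\right)^{2} = 2500$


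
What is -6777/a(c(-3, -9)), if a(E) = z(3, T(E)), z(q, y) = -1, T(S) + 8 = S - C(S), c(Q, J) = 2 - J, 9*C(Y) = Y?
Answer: 6777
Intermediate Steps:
C(Y) = Y/9
T(S) = -8 + 8*S/9 (T(S) = -8 + (S - S/9) = -8 + 8*S/9)
a(E) = -1
-6777/a(c(-3, -9)) = -6777/(-1) = -6777*(-1) = 6777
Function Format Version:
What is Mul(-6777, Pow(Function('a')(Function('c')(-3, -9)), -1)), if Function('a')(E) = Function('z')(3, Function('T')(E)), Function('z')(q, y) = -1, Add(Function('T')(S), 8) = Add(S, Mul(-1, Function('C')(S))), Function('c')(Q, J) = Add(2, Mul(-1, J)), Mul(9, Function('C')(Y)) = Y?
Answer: 6777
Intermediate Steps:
Function('C')(Y) = Mul(Rational(1, 9), Y)
Function('T')(S) = Add(-8, Mul(Rational(8, 9), S)) (Function('T')(S) = Add(-8, Add(S, Mul(-1, Mul(Rational(1, 9), S)))) = Add(-8, Add(S, Mul(Rational(-1, 9), S))) = Add(-8, Mul(Rational(8, 9), S)))
Function('a')(E) = -1
Mul(-6777, Pow(Function('a')(Function('c')(-3, -9)), -1)) = Mul(-6777, Pow(-1, -1)) = Mul(-6777, -1) = 6777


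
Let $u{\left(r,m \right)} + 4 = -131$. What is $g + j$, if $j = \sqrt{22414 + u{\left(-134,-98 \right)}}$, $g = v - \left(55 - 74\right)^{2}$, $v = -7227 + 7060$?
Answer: $-528 + \sqrt{22279} \approx -378.74$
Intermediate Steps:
$u{\left(r,m \right)} = -135$ ($u{\left(r,m \right)} = -4 - 131 = -135$)
$v = -167$
$g = -528$ ($g = -167 - \left(55 - 74\right)^{2} = -167 - \left(-19\right)^{2} = -167 - 361 = -528$)
$j = \sqrt{22279}$ ($j = \sqrt{22414 - 135} = \sqrt{22279} \approx 149.26$)
$g + j = -528 + \sqrt{22279}$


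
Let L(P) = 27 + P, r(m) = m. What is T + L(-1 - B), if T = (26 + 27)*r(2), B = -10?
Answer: 142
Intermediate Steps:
T = 106 (T = (26 + 27)*2 = 53*2 = 106)
T + L(-1 - B) = 106 + (27 + (-1 - 1*(-10))) = 106 + (27 + (-1 + 10)) = 106 + (27 + 9) = 106 + 36 = 142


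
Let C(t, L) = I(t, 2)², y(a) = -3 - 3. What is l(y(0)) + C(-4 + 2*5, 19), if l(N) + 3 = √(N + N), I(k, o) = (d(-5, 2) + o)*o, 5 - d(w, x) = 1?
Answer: 141 + 2*I*√3 ≈ 141.0 + 3.4641*I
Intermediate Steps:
y(a) = -6
d(w, x) = 4 (d(w, x) = 5 - 1*1 = 5 - 1 = 4)
I(k, o) = o*(4 + o) (I(k, o) = (4 + o)*o = o*(4 + o))
l(N) = -3 + √2*√N (l(N) = -3 + √(N + N) = -3 + √(2*N) = -3 + √2*√N)
C(t, L) = 144 (C(t, L) = (2*(4 + 2))² = (2*6)² = 12² = 144)
l(y(0)) + C(-4 + 2*5, 19) = (-3 + √2*√(-6)) + 144 = (-3 + √2*(I*√6)) + 144 = (-3 + 2*I*√3) + 144 = 141 + 2*I*√3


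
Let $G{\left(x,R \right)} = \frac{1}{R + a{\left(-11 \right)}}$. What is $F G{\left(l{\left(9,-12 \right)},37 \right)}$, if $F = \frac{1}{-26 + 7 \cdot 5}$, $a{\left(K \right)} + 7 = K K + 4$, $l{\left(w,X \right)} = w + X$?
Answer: $\frac{1}{1395} \approx 0.00071685$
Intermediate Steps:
$l{\left(w,X \right)} = X + w$
$a{\left(K \right)} = -3 + K^{2}$ ($a{\left(K \right)} = -7 + \left(K K + 4\right) = -7 + \left(K^{2} + 4\right) = -7 + \left(4 + K^{2}\right) = -3 + K^{2}$)
$G{\left(x,R \right)} = \frac{1}{118 + R}$ ($G{\left(x,R \right)} = \frac{1}{R - \left(3 - \left(-11\right)^{2}\right)} = \frac{1}{R + \left(-3 + 121\right)} = \frac{1}{R + 118} = \frac{1}{118 + R}$)
$F = \frac{1}{9}$ ($F = \frac{1}{-26 + 35} = \frac{1}{9} \approx 0.11111$)
$F G{\left(l{\left(9,-12 \right)},37 \right)} = \frac{1}{9 \left(118 + 37\right)} = \frac{1}{9 \cdot 155} = \frac{1}{9} \cdot \frac{1}{155} = \frac{1}{1395}$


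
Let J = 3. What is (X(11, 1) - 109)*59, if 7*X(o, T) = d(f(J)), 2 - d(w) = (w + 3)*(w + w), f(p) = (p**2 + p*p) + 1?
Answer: -94223/7 ≈ -13460.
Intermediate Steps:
f(p) = 1 + 2*p**2 (f(p) = (p**2 + p**2) + 1 = 2*p**2 + 1 = 1 + 2*p**2)
d(w) = 2 - 2*w*(3 + w) (d(w) = 2 - (w + 3)*(w + w) = 2 - (3 + w)*2*w = 2 - 2*w*(3 + w))
X(o, T) = -834/7 (X(o, T) = (2 - 6*(1 + 2*3**2) - 2*(1 + 2*3**2)**2)/7 = (2 - 6*(1 + 2*9) - 2*(1 + 2*9)**2)/7 = (2 - 6*(1 + 18) - 2*(1 + 18)**2)/7 = (2 - 6*19 - 2*19**2)/7 = (2 - 114 - 2*361)/7 = (2 - 114 - 722)/7 = (1/7)*(-834) = -834/7)
(X(11, 1) - 109)*59 = (-834/7 - 109)*59 = -1597/7*59 = -94223/7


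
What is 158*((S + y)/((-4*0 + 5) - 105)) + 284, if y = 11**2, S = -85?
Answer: 5678/25 ≈ 227.12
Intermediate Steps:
y = 121
158*((S + y)/((-4*0 + 5) - 105)) + 284 = 158*((-85 + 121)/((-4*0 + 5) - 105)) + 284 = 158*(36/((0 + 5) - 105)) + 284 = 158*(36/(5 - 105)) + 284 = 158*(36/(-100)) + 284 = 158*(36*(-1/100)) + 284 = 158*(-9/25) + 284 = -1422/25 + 284 = 5678/25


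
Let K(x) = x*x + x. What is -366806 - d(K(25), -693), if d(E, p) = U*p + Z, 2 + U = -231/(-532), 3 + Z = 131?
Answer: -27969451/76 ≈ -3.6802e+5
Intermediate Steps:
Z = 128 (Z = -3 + 131 = 128)
U = -119/76 (U = -2 - 231/(-532) = -2 - 231*(-1/532) = -2 + 33/76 = -119/76 ≈ -1.5658)
K(x) = x + x**2 (K(x) = x**2 + x = x + x**2)
d(E, p) = 128 - 119*p/76 (d(E, p) = -119*p/76 + 128 = 128 - 119*p/76)
-366806 - d(K(25), -693) = -366806 - (128 - 119/76*(-693)) = -366806 - (128 + 82467/76) = -366806 - 1*92195/76 = -366806 - 92195/76 = -27969451/76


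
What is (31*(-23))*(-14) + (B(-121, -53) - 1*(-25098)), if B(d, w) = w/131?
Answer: 4595427/131 ≈ 35080.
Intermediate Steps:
B(d, w) = w/131 (B(d, w) = w*(1/131) = w/131)
(31*(-23))*(-14) + (B(-121, -53) - 1*(-25098)) = (31*(-23))*(-14) + ((1/131)*(-53) - 1*(-25098)) = -713*(-14) + (-53/131 + 25098) = 9982 + 3287785/131 = 4595427/131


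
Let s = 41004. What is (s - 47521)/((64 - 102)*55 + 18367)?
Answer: -6517/16277 ≈ -0.40038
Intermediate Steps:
(s - 47521)/((64 - 102)*55 + 18367) = (41004 - 47521)/((64 - 102)*55 + 18367) = -6517/(-38*55 + 18367) = -6517/(-2090 + 18367) = -6517/16277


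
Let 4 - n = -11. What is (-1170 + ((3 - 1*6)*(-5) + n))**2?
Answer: 1299600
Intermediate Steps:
n = 15 (n = 4 - 1*(-11) = 4 + 11 = 15)
(-1170 + ((3 - 1*6)*(-5) + n))**2 = (-1170 + ((3 - 1*6)*(-5) + 15))**2 = (-1170 + ((3 - 6)*(-5) + 15))**2 = (-1170 + (-3*(-5) + 15))**2 = (-1170 + (15 + 15))**2 = (-1170 + 30)**2 = (-1140)**2 = 1299600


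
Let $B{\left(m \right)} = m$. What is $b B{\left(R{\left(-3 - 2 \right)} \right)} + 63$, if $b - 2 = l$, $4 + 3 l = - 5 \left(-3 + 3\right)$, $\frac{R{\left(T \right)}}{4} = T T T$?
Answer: $- \frac{811}{3} \approx -270.33$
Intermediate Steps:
$R{\left(T \right)} = 4 T^{3}$ ($R{\left(T \right)} = 4 T T T = 4 T^{2} T = 4 T^{3}$)
$l = - \frac{4}{3}$ ($l = - \frac{4}{3} + \frac{\left(-5\right) \left(-3 + 3\right)}{3} = - \frac{4}{3} + \frac{\left(-5\right) 0}{3} = - \frac{4}{3} + \frac{1}{3} \cdot 0 = - \frac{4}{3} + 0 = - \frac{4}{3} \approx -1.3333$)
$b = \frac{2}{3}$ ($b = 2 - \frac{4}{3} = \frac{2}{3} \approx 0.66667$)
$b B{\left(R{\left(-3 - 2 \right)} \right)} + 63 = \frac{2 \cdot 4 \left(-3 - 2\right)^{3}}{3} + 63 = \frac{2 \cdot 4 \left(-5\right)^{3}}{3} + 63 = \frac{2 \cdot 4 \left(-125\right)}{3} + 63 = \frac{2}{3} \left(-500\right) + 63 = - \frac{1000}{3} + 63 = - \frac{811}{3}$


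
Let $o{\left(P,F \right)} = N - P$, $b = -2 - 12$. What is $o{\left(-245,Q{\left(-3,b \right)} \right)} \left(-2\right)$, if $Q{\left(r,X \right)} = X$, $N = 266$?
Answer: $-1022$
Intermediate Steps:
$b = -14$ ($b = -2 - 12 = -14$)
$o{\left(P,F \right)} = 266 - P$
$o{\left(-245,Q{\left(-3,b \right)} \right)} \left(-2\right) = \left(266 - -245\right) \left(-2\right) = \left(266 + 245\right) \left(-2\right) = 511 \left(-2\right) = -1022$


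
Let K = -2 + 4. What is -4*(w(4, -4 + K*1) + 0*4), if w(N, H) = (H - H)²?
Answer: 0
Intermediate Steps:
K = 2
w(N, H) = 0 (w(N, H) = 0² = 0)
-4*(w(4, -4 + K*1) + 0*4) = -4*(0 + 0*4) = -4*(0 + 0) = -4*0 = 0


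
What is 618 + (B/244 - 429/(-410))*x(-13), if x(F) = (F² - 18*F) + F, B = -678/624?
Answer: 40989849/40016 ≈ 1024.3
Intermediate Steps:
B = -113/104 (B = -678*1/624 = -113/104 ≈ -1.0865)
x(F) = F² - 17*F
618 + (B/244 - 429/(-410))*x(-13) = 618 + (-113/104/244 - 429/(-410))*(-13*(-17 - 13)) = 618 + (-113/104*1/244 - 429*(-1/410))*(-13*(-30)) = 618 + (-113/25376 + 429/410)*390 = 618 + (5419987/5202080)*390 = 618 + 16259961/40016 = 40989849/40016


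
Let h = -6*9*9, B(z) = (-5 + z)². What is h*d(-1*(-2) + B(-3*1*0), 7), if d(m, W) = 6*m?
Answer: -78732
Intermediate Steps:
h = -486 (h = -54*9 = -486)
h*d(-1*(-2) + B(-3*1*0), 7) = -2916*(-1*(-2) + (-5 - 3*1*0)²) = -2916*(2 + (-5 - 3*0)²) = -2916*(2 + (-5 + 0)²) = -2916*(2 + (-5)²) = -2916*(2 + 25) = -2916*27 = -486*162 = -78732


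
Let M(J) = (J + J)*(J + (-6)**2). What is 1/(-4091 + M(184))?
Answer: 1/76869 ≈ 1.3009e-5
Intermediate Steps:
M(J) = 2*J*(36 + J) (M(J) = (2*J)*(J + 36) = (2*J)*(36 + J) = 2*J*(36 + J))
1/(-4091 + M(184)) = 1/(-4091 + 2*184*(36 + 184)) = 1/(-4091 + 2*184*220) = 1/(-4091 + 80960) = 1/76869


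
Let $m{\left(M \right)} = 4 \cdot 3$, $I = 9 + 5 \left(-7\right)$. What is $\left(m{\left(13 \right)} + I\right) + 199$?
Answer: $185$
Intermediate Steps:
$I = -26$ ($I = 9 - 35 = -26$)
$m{\left(M \right)} = 12$
$\left(m{\left(13 \right)} + I\right) + 199 = \left(12 - 26\right) + 199 = -14 + 199 = 185$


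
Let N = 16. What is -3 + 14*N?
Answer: 221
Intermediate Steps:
-3 + 14*N = -3 + 14*16 = -3 + 224 = 221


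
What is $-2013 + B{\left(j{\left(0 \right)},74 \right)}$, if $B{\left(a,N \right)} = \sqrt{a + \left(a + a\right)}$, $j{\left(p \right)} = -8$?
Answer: $-2013 + 2 i \sqrt{6} \approx -2013.0 + 4.899 i$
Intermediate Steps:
$B{\left(a,N \right)} = \sqrt{3} \sqrt{a}$ ($B{\left(a,N \right)} = \sqrt{a + 2 a} = \sqrt{3 a} = \sqrt{3} \sqrt{a}$)
$-2013 + B{\left(j{\left(0 \right)},74 \right)} = -2013 + \sqrt{3} \sqrt{-8} = -2013 + \sqrt{3} \cdot 2 i \sqrt{2} = -2013 + 2 i \sqrt{6}$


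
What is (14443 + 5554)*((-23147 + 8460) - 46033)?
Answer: -1214217840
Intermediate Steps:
(14443 + 5554)*((-23147 + 8460) - 46033) = 19997*(-14687 - 46033) = 19997*(-60720) = -1214217840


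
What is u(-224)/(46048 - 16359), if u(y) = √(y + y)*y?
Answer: -1792*I*√7/29689 ≈ -0.1597*I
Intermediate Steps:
u(y) = √2*y^(3/2) (u(y) = √(2*y)*y = (√2*√y)*y = √2*y^(3/2))
u(-224)/(46048 - 16359) = (√2*(-224)^(3/2))/(46048 - 16359) = (√2*(-896*I*√14))/29689 = -1792*I*√7*(1/29689) = -1792*I*√7/29689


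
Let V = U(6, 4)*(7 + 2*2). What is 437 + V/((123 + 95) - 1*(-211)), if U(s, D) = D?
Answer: 17047/39 ≈ 437.10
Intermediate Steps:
V = 44 (V = 4*(7 + 2*2) = 4*(7 + 4) = 4*11 = 44)
437 + V/((123 + 95) - 1*(-211)) = 437 + 44/((123 + 95) - 1*(-211)) = 437 + 44/(218 + 211) = 437 + 44/429 = 437 + (1/429)*44 = 437 + 4/39 = 17047/39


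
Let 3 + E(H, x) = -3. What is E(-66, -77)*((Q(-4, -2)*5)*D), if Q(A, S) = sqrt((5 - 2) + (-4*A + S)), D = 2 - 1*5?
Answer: 90*sqrt(17) ≈ 371.08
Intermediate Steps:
E(H, x) = -6 (E(H, x) = -3 - 3 = -6)
D = -3 (D = 2 - 5 = -3)
Q(A, S) = sqrt(3 + S - 4*A) (Q(A, S) = sqrt(3 + (S - 4*A)) = sqrt(3 + S - 4*A))
E(-66, -77)*((Q(-4, -2)*5)*D) = -6*sqrt(3 - 2 - 4*(-4))*5*(-3) = -6*sqrt(3 - 2 + 16)*5*(-3) = -6*sqrt(17)*5*(-3) = -6*5*sqrt(17)*(-3) = -(-90)*sqrt(17) = 90*sqrt(17)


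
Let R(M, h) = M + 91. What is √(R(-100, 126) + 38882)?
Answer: √38873 ≈ 197.16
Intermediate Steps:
R(M, h) = 91 + M
√(R(-100, 126) + 38882) = √((91 - 100) + 38882) = √(-9 + 38882) = √38873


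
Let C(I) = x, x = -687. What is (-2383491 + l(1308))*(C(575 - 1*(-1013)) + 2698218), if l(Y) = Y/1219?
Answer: -7837606780848351/1219 ≈ -6.4295e+12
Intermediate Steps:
l(Y) = Y/1219 (l(Y) = Y*(1/1219) = Y/1219)
C(I) = -687
(-2383491 + l(1308))*(C(575 - 1*(-1013)) + 2698218) = (-2383491 + (1/1219)*1308)*(-687 + 2698218) = (-2383491 + 1308/1219)*2697531 = -2905474221/1219*2697531 = -7837606780848351/1219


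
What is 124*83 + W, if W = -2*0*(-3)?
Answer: 10292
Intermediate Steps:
W = 0 (W = 0*(-3) = 0)
124*83 + W = 124*83 + 0 = 10292 + 0 = 10292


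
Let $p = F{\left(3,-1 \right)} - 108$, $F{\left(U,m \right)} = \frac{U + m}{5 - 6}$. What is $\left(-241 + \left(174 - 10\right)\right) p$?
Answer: $8470$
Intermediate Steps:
$F{\left(U,m \right)} = - U - m$ ($F{\left(U,m \right)} = \frac{U + m}{-1} = \left(U + m\right) \left(-1\right) = - U - m$)
$p = -110$ ($p = \left(\left(-1\right) 3 - -1\right) - 108 = \left(-3 + 1\right) - 108 = -2 - 108 = -110$)
$\left(-241 + \left(174 - 10\right)\right) p = \left(-241 + \left(174 - 10\right)\right) \left(-110\right) = \left(-241 + 164\right) \left(-110\right) = \left(-77\right) \left(-110\right) = 8470$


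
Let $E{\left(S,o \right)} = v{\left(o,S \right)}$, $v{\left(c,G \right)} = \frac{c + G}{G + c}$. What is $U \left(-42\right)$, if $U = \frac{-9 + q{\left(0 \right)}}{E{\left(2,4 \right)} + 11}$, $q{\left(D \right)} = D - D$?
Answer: $\frac{63}{2} \approx 31.5$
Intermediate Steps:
$v{\left(c,G \right)} = 1$ ($v{\left(c,G \right)} = \frac{G + c}{G + c} = 1$)
$E{\left(S,o \right)} = 1$
$q{\left(D \right)} = 0$
$U = - \frac{3}{4}$ ($U = \frac{-9 + 0}{1 + 11} = - \frac{9}{12} = \left(-9\right) \frac{1}{12} = - \frac{3}{4} \approx -0.75$)
$U \left(-42\right) = \left(- \frac{3}{4}\right) \left(-42\right) = \frac{63}{2}$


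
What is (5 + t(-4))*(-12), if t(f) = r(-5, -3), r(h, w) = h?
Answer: 0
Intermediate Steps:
t(f) = -5
(5 + t(-4))*(-12) = (5 - 5)*(-12) = 0*(-12) = 0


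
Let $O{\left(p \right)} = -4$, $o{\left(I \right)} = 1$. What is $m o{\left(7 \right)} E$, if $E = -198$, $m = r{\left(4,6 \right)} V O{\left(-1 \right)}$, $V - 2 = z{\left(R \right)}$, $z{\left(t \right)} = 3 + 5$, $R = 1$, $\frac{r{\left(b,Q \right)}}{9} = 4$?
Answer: $285120$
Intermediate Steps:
$r{\left(b,Q \right)} = 36$ ($r{\left(b,Q \right)} = 9 \cdot 4 = 36$)
$z{\left(t \right)} = 8$
$V = 10$ ($V = 2 + 8 = 10$)
$m = -1440$ ($m = 36 \cdot 10 \left(-4\right) = 360 \left(-4\right) = -1440$)
$m o{\left(7 \right)} E = \left(-1440\right) 1 \left(-198\right) = \left(-1440\right) \left(-198\right) = 285120$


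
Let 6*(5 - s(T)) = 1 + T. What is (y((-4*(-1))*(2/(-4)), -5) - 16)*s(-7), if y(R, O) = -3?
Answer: -114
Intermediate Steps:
s(T) = 29/6 - T/6 (s(T) = 5 - (1 + T)/6 = 5 + (-1/6 - T/6) = 29/6 - T/6)
(y((-4*(-1))*(2/(-4)), -5) - 16)*s(-7) = (-3 - 16)*(29/6 - 1/6*(-7)) = -19*(29/6 + 7/6) = -19*6 = -114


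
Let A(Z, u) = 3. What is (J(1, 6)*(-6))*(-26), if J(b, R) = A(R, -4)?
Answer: 468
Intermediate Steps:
J(b, R) = 3
(J(1, 6)*(-6))*(-26) = (3*(-6))*(-26) = -18*(-26) = 468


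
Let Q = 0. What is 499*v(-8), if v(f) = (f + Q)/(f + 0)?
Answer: 499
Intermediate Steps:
v(f) = 1 (v(f) = (f + 0)/(f + 0) = f/f = 1)
499*v(-8) = 499*1 = 499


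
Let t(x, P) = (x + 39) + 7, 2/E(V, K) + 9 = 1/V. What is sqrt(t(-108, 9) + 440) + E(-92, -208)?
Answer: -184/829 + 3*sqrt(42) ≈ 19.220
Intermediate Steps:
E(V, K) = 2/(-9 + 1/V)
t(x, P) = 46 + x (t(x, P) = (39 + x) + 7 = 46 + x)
sqrt(t(-108, 9) + 440) + E(-92, -208) = sqrt((46 - 108) + 440) - 2*(-92)/(-1 + 9*(-92)) = sqrt(-62 + 440) - 2*(-92)/(-1 - 828) = sqrt(378) - 2*(-92)/(-829) = 3*sqrt(42) - 2*(-92)*(-1/829) = 3*sqrt(42) - 184/829 = -184/829 + 3*sqrt(42)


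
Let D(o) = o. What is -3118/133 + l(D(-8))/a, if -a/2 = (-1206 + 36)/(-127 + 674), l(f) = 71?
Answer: -2130799/311220 ≈ -6.8466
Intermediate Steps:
a = 2340/547 (a = -2*(-1206 + 36)/(-127 + 674) = -(-2340)/547 = -2*(-1170/547) = 2340/547 ≈ 4.2779)
-3118/133 + l(D(-8))/a = -3118/133 + 71/(2340/547) = -3118*1/133 + 71*(547/2340) = -3118/133 + 38837/2340 = -2130799/311220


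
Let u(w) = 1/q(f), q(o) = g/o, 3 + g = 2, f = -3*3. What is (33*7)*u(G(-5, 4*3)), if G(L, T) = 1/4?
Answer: 2079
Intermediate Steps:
f = -9
g = -1 (g = -3 + 2 = -1)
G(L, T) = ¼
q(o) = -1/o
u(w) = 9 (u(w) = 1/(-1/(-9)) = 1/(-1*(-⅑)) = 1/(⅑) = 9)
(33*7)*u(G(-5, 4*3)) = (33*7)*9 = 231*9 = 2079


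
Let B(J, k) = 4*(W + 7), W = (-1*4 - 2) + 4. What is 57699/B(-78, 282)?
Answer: 57699/20 ≈ 2884.9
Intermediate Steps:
W = -2 (W = (-4 - 2) + 4 = -6 + 4 = -2)
B(J, k) = 20 (B(J, k) = 4*(-2 + 7) = 4*5 = 20)
57699/B(-78, 282) = 57699/20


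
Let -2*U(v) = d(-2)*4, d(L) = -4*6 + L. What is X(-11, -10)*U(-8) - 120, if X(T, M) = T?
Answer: -692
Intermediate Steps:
d(L) = -24 + L
U(v) = 52 (U(v) = -(-24 - 2)*4/2 = -(-13)*4 = -1/2*(-104) = 52)
X(-11, -10)*U(-8) - 120 = -11*52 - 120 = -572 - 120 = -692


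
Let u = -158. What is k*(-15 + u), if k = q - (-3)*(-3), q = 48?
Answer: -6747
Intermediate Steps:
k = 39 (k = 48 - (-3)*(-3) = 48 - 1*9 = 48 - 9 = 39)
k*(-15 + u) = 39*(-15 - 158) = 39*(-173) = -6747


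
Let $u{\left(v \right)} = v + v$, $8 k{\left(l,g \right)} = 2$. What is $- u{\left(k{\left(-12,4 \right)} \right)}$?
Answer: $- \frac{1}{2} \approx -0.5$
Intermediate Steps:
$k{\left(l,g \right)} = \frac{1}{4}$ ($k{\left(l,g \right)} = \frac{1}{8} \cdot 2 = \frac{1}{4}$)
$u{\left(v \right)} = 2 v$
$- u{\left(k{\left(-12,4 \right)} \right)} = - \frac{2}{4} = \left(-1\right) \frac{1}{2} = - \frac{1}{2}$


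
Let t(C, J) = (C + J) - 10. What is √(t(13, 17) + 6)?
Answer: √26 ≈ 5.0990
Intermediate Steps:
t(C, J) = -10 + C + J
√(t(13, 17) + 6) = √((-10 + 13 + 17) + 6) = √(20 + 6) = √26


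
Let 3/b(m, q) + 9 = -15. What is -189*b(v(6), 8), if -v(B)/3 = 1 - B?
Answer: 189/8 ≈ 23.625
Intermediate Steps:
v(B) = -3 + 3*B (v(B) = -3*(1 - B) = -3 + 3*B)
b(m, q) = -⅛ (b(m, q) = 3/(-9 - 15) = 3/(-24) = 3*(-1/24) = -⅛)
-189*b(v(6), 8) = -189*(-⅛) = 189/8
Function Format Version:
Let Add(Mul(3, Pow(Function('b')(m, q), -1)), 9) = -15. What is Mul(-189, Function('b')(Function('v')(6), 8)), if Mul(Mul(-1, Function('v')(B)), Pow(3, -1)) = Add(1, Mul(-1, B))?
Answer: Rational(189, 8) ≈ 23.625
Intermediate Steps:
Function('v')(B) = Add(-3, Mul(3, B)) (Function('v')(B) = Mul(-3, Add(1, Mul(-1, B))) = Add(-3, Mul(3, B)))
Function('b')(m, q) = Rational(-1, 8) (Function('b')(m, q) = Mul(3, Pow(Add(-9, -15), -1)) = Mul(3, Pow(-24, -1)) = Mul(3, Rational(-1, 24)) = Rational(-1, 8))
Mul(-189, Function('b')(Function('v')(6), 8)) = Mul(-189, Rational(-1, 8)) = Rational(189, 8)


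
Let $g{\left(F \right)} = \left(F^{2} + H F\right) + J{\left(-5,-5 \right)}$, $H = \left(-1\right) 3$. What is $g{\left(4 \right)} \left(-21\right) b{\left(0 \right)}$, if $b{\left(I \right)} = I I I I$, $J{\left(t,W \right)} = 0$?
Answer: $0$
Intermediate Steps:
$H = -3$
$b{\left(I \right)} = I^{4}$ ($b{\left(I \right)} = I^{2} I I = I^{3} I = I^{4}$)
$g{\left(F \right)} = F^{2} - 3 F$ ($g{\left(F \right)} = \left(F^{2} - 3 F\right) + 0 = F^{2} - 3 F$)
$g{\left(4 \right)} \left(-21\right) b{\left(0 \right)} = 4 \left(-3 + 4\right) \left(-21\right) 0^{4} = 4 \cdot 1 \left(-21\right) 0 = 4 \left(-21\right) 0 = \left(-84\right) 0 = 0$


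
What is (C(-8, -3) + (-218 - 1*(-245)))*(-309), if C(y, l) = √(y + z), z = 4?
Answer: -8343 - 618*I ≈ -8343.0 - 618.0*I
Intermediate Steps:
C(y, l) = √(4 + y) (C(y, l) = √(y + 4) = √(4 + y))
(C(-8, -3) + (-218 - 1*(-245)))*(-309) = (√(4 - 8) + (-218 - 1*(-245)))*(-309) = (√(-4) + (-218 + 245))*(-309) = (2*I + 27)*(-309) = (27 + 2*I)*(-309) = -8343 - 618*I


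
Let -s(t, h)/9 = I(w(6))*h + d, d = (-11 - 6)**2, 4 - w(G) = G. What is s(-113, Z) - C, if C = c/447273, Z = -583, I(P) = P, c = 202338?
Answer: -650804697/49697 ≈ -13095.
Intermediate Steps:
w(G) = 4 - G
C = 22482/49697 (C = 202338/447273 = 202338*(1/447273) = 22482/49697 ≈ 0.45238)
d = 289 (d = (-17)**2 = 289)
s(t, h) = -2601 + 18*h (s(t, h) = -9*((4 - 1*6)*h + 289) = -9*((4 - 6)*h + 289) = -9*(-2*h + 289) = -9*(289 - 2*h) = -2601 + 18*h)
s(-113, Z) - C = (-2601 + 18*(-583)) - 1*22482/49697 = (-2601 - 10494) - 22482/49697 = -13095 - 22482/49697 = -650804697/49697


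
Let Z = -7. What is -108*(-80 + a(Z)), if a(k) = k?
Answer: 9396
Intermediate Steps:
-108*(-80 + a(Z)) = -108*(-80 - 7) = -108*(-87) = 9396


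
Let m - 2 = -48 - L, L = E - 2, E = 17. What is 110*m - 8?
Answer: -6718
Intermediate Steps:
L = 15 (L = 17 - 2 = 15)
m = -61 (m = 2 + (-48 - 1*15) = 2 + (-48 - 15) = 2 - 63 = -61)
110*m - 8 = 110*(-61) - 8 = -6710 - 8 = -6718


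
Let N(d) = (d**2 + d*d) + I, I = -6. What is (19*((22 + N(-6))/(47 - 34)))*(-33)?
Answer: -55176/13 ≈ -4244.3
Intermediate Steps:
N(d) = -6 + 2*d**2 (N(d) = (d**2 + d*d) - 6 = (d**2 + d**2) - 6 = 2*d**2 - 6 = -6 + 2*d**2)
(19*((22 + N(-6))/(47 - 34)))*(-33) = (19*((22 + (-6 + 2*(-6)**2))/(47 - 34)))*(-33) = (19*((22 + (-6 + 2*36))/13))*(-33) = (19*((22 + (-6 + 72))*(1/13)))*(-33) = (19*((22 + 66)*(1/13)))*(-33) = (19*(88*(1/13)))*(-33) = (19*(88/13))*(-33) = (1672/13)*(-33) = -55176/13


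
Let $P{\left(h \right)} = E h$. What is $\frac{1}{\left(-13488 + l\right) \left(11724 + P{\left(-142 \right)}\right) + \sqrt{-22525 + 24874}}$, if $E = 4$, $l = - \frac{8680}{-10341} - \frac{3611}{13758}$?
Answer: $- \frac{84600060273169808137650}{12729406609906861451653146534919} - \frac{5060293363076121 \sqrt{29}}{12729406609906861451653146534919} \approx -6.646 \cdot 10^{-9}$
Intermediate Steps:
$l = \frac{27359363}{47423826}$ ($l = \left(-8680\right) \left(- \frac{1}{10341}\right) - \frac{3611}{13758} = \frac{8680}{10341} - \frac{3611}{13758} = \frac{27359363}{47423826} \approx 0.57691$)
$P{\left(h \right)} = 4 h$
$\frac{1}{\left(-13488 + l\right) \left(11724 + P{\left(-142 \right)}\right) + \sqrt{-22525 + 24874}} = \frac{1}{\left(-13488 + \frac{27359363}{47423826}\right) \left(11724 + 4 \left(-142\right)\right) + \sqrt{-22525 + 24874}} = \frac{1}{- \frac{639625205725 \left(11724 - 568\right)}{47423826} + \sqrt{2349}} = \frac{1}{\left(- \frac{639625205725}{47423826}\right) 11156 + 9 \sqrt{29}} = \frac{1}{- \frac{3567829397534050}{23711913} + 9 \sqrt{29}}$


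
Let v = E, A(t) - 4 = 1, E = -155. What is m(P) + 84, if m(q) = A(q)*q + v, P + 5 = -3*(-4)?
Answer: -36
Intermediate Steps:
A(t) = 5 (A(t) = 4 + 1 = 5)
v = -155
P = 7 (P = -5 - 3*(-4) = -5 + 12 = 7)
m(q) = -155 + 5*q (m(q) = 5*q - 155 = -155 + 5*q)
m(P) + 84 = (-155 + 5*7) + 84 = (-155 + 35) + 84 = -120 + 84 = -36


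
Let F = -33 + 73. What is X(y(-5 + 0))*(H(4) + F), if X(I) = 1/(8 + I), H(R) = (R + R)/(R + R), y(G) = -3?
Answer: 41/5 ≈ 8.2000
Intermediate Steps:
H(R) = 1 (H(R) = (2*R)/((2*R)) = (2*R)*(1/(2*R)) = 1)
F = 40
X(y(-5 + 0))*(H(4) + F) = (1 + 40)/(8 - 3) = 41/5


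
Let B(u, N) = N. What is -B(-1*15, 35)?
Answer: -35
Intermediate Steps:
-B(-1*15, 35) = -1*35 = -35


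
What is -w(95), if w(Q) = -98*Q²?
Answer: 884450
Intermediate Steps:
-w(95) = -(-98)*95² = -(-98)*9025 = -1*(-884450) = 884450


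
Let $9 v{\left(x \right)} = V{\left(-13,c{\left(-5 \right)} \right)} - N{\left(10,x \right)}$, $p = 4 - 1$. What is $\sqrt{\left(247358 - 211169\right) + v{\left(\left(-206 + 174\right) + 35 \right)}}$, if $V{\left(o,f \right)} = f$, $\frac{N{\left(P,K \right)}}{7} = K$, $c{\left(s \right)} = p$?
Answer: $\sqrt{36187} \approx 190.23$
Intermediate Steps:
$p = 3$
$c{\left(s \right)} = 3$
$N{\left(P,K \right)} = 7 K$
$v{\left(x \right)} = \frac{1}{3} - \frac{7 x}{9}$ ($v{\left(x \right)} = \frac{3 - 7 x}{9} = \frac{1}{3} - \frac{7 x}{9}$)
$\sqrt{\left(247358 - 211169\right) + v{\left(\left(-206 + 174\right) + 35 \right)}} = \sqrt{\left(247358 - 211169\right) + \left(\frac{1}{3} - \frac{7 \left(\left(-206 + 174\right) + 35\right)}{9}\right)} = \sqrt{36189 + \left(\frac{1}{3} - \frac{7 \left(-32 + 35\right)}{9}\right)} = \sqrt{36189 + \left(\frac{1}{3} - \frac{7}{3}\right)} = \sqrt{36189 - 2} = \sqrt{36187}$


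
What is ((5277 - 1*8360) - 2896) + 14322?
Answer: 8343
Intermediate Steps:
((5277 - 1*8360) - 2896) + 14322 = ((5277 - 8360) - 2896) + 14322 = (-3083 - 2896) + 14322 = -5979 + 14322 = 8343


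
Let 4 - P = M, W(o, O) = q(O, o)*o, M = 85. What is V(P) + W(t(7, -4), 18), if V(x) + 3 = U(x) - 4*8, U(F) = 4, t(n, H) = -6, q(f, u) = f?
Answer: -139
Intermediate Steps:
W(o, O) = O*o
P = -81 (P = 4 - 1*85 = 4 - 85 = -81)
V(x) = -31 (V(x) = -3 + (4 - 4*8) = -3 + (4 - 32) = -3 - 28 = -31)
V(P) + W(t(7, -4), 18) = -31 + 18*(-6) = -31 - 108 = -139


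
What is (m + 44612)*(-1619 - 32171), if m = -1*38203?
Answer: -216560110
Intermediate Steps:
m = -38203
(m + 44612)*(-1619 - 32171) = (-38203 + 44612)*(-1619 - 32171) = 6409*(-33790) = -216560110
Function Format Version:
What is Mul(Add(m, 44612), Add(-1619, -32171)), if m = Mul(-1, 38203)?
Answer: -216560110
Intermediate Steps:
m = -38203
Mul(Add(m, 44612), Add(-1619, -32171)) = Mul(Add(-38203, 44612), Add(-1619, -32171)) = Mul(6409, -33790) = -216560110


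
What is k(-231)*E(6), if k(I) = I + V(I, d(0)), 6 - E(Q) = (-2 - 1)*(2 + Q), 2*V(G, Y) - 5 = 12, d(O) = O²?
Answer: -6675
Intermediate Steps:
V(G, Y) = 17/2 (V(G, Y) = 5/2 + (½)*12 = 5/2 + 6 = 17/2)
E(Q) = 12 + 3*Q (E(Q) = 6 - (-2 - 1)*(2 + Q) = 6 - (-3)*(2 + Q) = 6 - (-6 - 3*Q) = 6 + (6 + 3*Q) = 12 + 3*Q)
k(I) = 17/2 + I (k(I) = I + 17/2 = 17/2 + I)
k(-231)*E(6) = (17/2 - 231)*(12 + 3*6) = -445*(12 + 18)/2 = -445/2*30 = -6675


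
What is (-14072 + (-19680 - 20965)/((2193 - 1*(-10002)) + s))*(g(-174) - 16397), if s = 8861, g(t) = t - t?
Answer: 4859098080769/21056 ≈ 2.3077e+8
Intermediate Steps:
g(t) = 0
(-14072 + (-19680 - 20965)/((2193 - 1*(-10002)) + s))*(g(-174) - 16397) = (-14072 + (-19680 - 20965)/((2193 - 1*(-10002)) + 8861))*(0 - 16397) = (-14072 - 40645/((2193 + 10002) + 8861))*(-16397) = (-14072 - 40645/(12195 + 8861))*(-16397) = (-14072 - 40645/21056)*(-16397) = -296340677/21056*(-16397) = 4859098080769/21056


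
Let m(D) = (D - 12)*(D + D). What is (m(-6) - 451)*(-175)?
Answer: 41125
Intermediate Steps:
m(D) = 2*D*(-12 + D) (m(D) = (-12 + D)*(2*D) = 2*D*(-12 + D))
(m(-6) - 451)*(-175) = (2*(-6)*(-12 - 6) - 451)*(-175) = (2*(-6)*(-18) - 451)*(-175) = (216 - 451)*(-175) = -235*(-175) = 41125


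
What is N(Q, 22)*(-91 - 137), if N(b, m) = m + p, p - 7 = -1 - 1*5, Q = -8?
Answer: -5244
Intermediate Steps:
p = 1 (p = 7 + (-1 - 1*5) = 7 + (-1 - 5) = 7 - 6 = 1)
N(b, m) = 1 + m (N(b, m) = m + 1 = 1 + m)
N(Q, 22)*(-91 - 137) = (1 + 22)*(-91 - 137) = 23*(-228) = -5244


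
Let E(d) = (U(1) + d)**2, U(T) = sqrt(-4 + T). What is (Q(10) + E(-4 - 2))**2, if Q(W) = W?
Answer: 1417 - 1032*I*sqrt(3) ≈ 1417.0 - 1787.5*I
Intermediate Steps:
E(d) = (d + I*sqrt(3))**2 (E(d) = (sqrt(-4 + 1) + d)**2 = (sqrt(-3) + d)**2 = (I*sqrt(3) + d)**2 = (d + I*sqrt(3))**2)
(Q(10) + E(-4 - 2))**2 = (10 + ((-4 - 2) + I*sqrt(3))**2)**2 = (10 + (-6 + I*sqrt(3))**2)**2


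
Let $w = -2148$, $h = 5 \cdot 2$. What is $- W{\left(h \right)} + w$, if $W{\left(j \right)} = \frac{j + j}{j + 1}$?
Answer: $- \frac{23648}{11} \approx -2149.8$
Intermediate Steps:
$h = 10$
$W{\left(j \right)} = \frac{2 j}{1 + j}$
$- W{\left(h \right)} + w = - \frac{2 \cdot 10}{1 + 10} - 2148 = - \frac{2 \cdot 10}{11} - 2148 = \left(-1\right) \frac{20}{11} - 2148 = - \frac{20}{11} - 2148 = - \frac{23648}{11}$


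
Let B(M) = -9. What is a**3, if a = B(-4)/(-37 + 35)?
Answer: 729/8 ≈ 91.125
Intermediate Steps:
a = 9/2 (a = -9/(-37 + 35) = -9/(-2) = -9*(-1/2) = 9/2 ≈ 4.5000)
a**3 = (9/2)**3 = 729/8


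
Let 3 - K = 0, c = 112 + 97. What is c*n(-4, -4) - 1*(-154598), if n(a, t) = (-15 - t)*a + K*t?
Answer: 161286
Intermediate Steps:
c = 209
K = 3 (K = 3 - 1*0 = 3 + 0 = 3)
n(a, t) = 3*t + a*(-15 - t) (n(a, t) = (-15 - t)*a + 3*t = a*(-15 - t) + 3*t = 3*t + a*(-15 - t))
c*n(-4, -4) - 1*(-154598) = 209*(-15*(-4) + 3*(-4) - 1*(-4)*(-4)) - 1*(-154598) = 209*(60 - 12 - 16) + 154598 = 209*32 + 154598 = 6688 + 154598 = 161286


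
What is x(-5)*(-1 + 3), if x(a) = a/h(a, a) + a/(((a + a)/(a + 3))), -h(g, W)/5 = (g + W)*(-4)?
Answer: -39/20 ≈ -1.9500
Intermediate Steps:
h(g, W) = 20*W + 20*g (h(g, W) = -5*(g + W)*(-4) = -5*(W + g)*(-4) = -5*(-4*W - 4*g) = 20*W + 20*g)
x(a) = 61/40 + a/2 (x(a) = a/(20*a + 20*a) + a/(((a + a)/(a + 3))) = a/((40*a)) + a/(((2*a)/(3 + a))) = a*(1/(40*a)) + a/((2*a/(3 + a))) = 1/40 + a*((3 + a)/(2*a)) = 1/40 + (3/2 + a/2) = 61/40 + a/2)
x(-5)*(-1 + 3) = (61/40 + (1/2)*(-5))*(-1 + 3) = (61/40 - 5/2)*2 = -39/40*2 = -39/20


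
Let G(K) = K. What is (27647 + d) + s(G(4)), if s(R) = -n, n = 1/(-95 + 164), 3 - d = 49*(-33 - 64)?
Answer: 2235806/69 ≈ 32403.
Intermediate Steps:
d = 4756 (d = 3 - 49*(-33 - 64) = 3 - 49*(-97) = 3 - 1*(-4753) = 3 + 4753 = 4756)
n = 1/69 ≈ 0.014493
s(R) = -1/69 (s(R) = -1*1/69 = -1/69)
(27647 + d) + s(G(4)) = (27647 + 4756) - 1/69 = 32403 - 1/69 = 2235806/69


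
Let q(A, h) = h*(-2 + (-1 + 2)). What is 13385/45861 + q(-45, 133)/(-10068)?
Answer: 15651077/51303172 ≈ 0.30507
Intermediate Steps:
q(A, h) = -h (q(A, h) = h*(-2 + 1) = h*(-1) = -h)
13385/45861 + q(-45, 133)/(-10068) = 13385/45861 - 1*133/(-10068) = 13385*(1/45861) - 133*(-1/10068) = 13385/45861 + 133/10068 = 15651077/51303172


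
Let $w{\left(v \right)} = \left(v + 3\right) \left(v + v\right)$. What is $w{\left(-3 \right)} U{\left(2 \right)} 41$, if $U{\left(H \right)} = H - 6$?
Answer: $0$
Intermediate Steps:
$w{\left(v \right)} = 2 v \left(3 + v\right)$ ($w{\left(v \right)} = \left(3 + v\right) 2 v = 2 v \left(3 + v\right)$)
$U{\left(H \right)} = -6 + H$ ($U{\left(H \right)} = H - 6 = -6 + H$)
$w{\left(-3 \right)} U{\left(2 \right)} 41 = 2 \left(-3\right) \left(3 - 3\right) \left(-6 + 2\right) 41 = 2 \left(-3\right) 0 \left(-4\right) 41 = 0 \left(-4\right) 41 = 0 \cdot 41 = 0$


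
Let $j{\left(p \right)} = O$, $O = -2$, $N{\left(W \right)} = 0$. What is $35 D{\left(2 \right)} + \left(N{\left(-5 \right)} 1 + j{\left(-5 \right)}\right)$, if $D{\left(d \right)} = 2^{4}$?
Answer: $558$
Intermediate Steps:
$D{\left(d \right)} = 16$
$j{\left(p \right)} = -2$
$35 D{\left(2 \right)} + \left(N{\left(-5 \right)} 1 + j{\left(-5 \right)}\right) = 35 \cdot 16 + \left(0 \cdot 1 - 2\right) = 560 + \left(0 - 2\right) = 560 - 2 = 558$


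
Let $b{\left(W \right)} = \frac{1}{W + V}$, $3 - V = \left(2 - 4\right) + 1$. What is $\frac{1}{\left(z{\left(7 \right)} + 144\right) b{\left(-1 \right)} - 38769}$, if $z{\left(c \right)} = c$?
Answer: $- \frac{3}{116156} \approx -2.5827 \cdot 10^{-5}$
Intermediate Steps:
$V = 4$ ($V = 3 - \left(\left(2 - 4\right) + 1\right) = 3 - \left(-2 + 1\right) = 3 - -1 = 3 + 1 = 4$)
$b{\left(W \right)} = \frac{1}{4 + W}$ ($b{\left(W \right)} = \frac{1}{W + 4} = \frac{1}{4 + W}$)
$\frac{1}{\left(z{\left(7 \right)} + 144\right) b{\left(-1 \right)} - 38769} = \frac{1}{\frac{7 + 144}{4 - 1} - 38769} = \frac{1}{\frac{151}{3} - 38769} = \frac{1}{- \frac{116156}{3}} = - \frac{3}{116156}$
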